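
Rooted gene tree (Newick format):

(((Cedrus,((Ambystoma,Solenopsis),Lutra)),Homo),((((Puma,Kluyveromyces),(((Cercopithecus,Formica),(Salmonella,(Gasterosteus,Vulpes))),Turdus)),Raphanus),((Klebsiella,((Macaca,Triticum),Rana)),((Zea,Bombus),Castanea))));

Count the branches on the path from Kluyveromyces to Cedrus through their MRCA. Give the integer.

8

The MRCA of Kluyveromyces and Cedrus is the root of the tree.
From Kluyveromyces up to that node: 5 branches. From Cedrus up to the same node: 3 branches. Total: 5 + 3 = 8.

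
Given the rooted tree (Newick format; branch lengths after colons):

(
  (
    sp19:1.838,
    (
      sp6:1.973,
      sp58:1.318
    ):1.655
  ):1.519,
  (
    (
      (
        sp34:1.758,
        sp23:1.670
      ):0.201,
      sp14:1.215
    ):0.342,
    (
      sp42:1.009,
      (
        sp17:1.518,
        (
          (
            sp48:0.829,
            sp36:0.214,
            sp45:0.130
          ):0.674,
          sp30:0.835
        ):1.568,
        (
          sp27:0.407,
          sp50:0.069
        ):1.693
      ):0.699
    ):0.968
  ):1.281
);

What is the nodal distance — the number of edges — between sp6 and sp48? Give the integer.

9

The MRCA of sp6 and sp48 is the root of the tree.
From sp6 up to that node: 3 branches. From sp48 up to the same node: 6 branches. Total: 3 + 6 = 9.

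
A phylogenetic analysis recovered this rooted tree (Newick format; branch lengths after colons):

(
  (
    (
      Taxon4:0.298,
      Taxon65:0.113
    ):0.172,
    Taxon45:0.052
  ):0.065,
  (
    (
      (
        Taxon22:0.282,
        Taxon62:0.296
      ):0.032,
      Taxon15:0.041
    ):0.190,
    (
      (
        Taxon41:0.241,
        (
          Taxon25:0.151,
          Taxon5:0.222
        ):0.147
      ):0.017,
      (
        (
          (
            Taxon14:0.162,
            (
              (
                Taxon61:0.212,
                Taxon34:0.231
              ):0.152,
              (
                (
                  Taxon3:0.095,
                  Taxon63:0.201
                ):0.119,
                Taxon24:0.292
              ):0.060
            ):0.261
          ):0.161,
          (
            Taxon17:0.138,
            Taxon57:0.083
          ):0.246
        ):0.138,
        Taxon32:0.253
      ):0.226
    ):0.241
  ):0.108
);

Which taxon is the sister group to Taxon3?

Taxon3 attaches to the tree at the node subtending (Taxon3,Taxon63).
The other lineage descending from that same node — the sister group — is the single tip Taxon63.

Taxon63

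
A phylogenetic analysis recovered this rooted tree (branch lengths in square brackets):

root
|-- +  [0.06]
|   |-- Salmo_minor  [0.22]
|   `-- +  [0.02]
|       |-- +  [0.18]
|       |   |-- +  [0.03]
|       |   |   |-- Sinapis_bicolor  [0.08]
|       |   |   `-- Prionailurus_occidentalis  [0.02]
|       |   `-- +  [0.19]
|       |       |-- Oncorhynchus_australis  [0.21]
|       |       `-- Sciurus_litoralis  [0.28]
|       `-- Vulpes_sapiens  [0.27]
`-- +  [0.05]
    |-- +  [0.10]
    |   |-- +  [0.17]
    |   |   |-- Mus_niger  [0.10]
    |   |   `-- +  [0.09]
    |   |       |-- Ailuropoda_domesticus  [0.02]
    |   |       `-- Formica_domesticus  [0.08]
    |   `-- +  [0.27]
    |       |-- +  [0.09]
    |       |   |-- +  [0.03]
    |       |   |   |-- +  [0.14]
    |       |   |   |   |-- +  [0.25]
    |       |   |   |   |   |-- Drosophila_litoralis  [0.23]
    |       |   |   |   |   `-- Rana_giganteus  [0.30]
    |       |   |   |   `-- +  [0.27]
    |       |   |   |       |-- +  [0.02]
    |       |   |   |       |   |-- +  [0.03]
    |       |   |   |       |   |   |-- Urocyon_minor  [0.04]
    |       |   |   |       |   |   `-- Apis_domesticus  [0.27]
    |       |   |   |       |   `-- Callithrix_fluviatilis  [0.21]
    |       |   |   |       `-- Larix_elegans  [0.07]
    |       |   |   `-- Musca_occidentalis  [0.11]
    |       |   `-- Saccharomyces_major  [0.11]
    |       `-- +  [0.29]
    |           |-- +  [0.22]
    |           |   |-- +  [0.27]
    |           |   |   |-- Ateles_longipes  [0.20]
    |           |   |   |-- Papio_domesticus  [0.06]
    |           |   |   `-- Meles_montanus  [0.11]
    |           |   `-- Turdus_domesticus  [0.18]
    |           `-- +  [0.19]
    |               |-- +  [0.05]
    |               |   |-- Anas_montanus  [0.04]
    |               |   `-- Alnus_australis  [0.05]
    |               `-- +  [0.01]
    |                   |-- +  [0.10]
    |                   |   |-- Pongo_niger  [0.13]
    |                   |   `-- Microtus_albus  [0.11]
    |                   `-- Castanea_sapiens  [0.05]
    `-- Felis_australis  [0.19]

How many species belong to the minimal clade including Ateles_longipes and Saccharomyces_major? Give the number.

17

The MRCA of Ateles_longipes and Saccharomyces_major is the node subtending (((((Drosophila_litoralis,Rana_giganteus),(((Urocyon_minor,Apis_domesticus),Callithrix_fluviatilis),Larix_elegans)),Musca_occidentalis),Saccharomyces_major),(((Ateles_longipes,Papio_domesticus,Meles_montanus),Turdus_domesticus),((Anas_montanus,Alnus_australis),((Pongo_niger,Microtus_albus),Castanea_sapiens)))).
That clade contains 17 terminal taxa: Alnus_australis, Anas_montanus, Apis_domesticus, Ateles_longipes, Callithrix_fluviatilis, Castanea_sapiens, Drosophila_litoralis, Larix_elegans, Meles_montanus, Microtus_albus, Musca_occidentalis, Papio_domesticus, Pongo_niger, Rana_giganteus, Saccharomyces_major, Turdus_domesticus, Urocyon_minor.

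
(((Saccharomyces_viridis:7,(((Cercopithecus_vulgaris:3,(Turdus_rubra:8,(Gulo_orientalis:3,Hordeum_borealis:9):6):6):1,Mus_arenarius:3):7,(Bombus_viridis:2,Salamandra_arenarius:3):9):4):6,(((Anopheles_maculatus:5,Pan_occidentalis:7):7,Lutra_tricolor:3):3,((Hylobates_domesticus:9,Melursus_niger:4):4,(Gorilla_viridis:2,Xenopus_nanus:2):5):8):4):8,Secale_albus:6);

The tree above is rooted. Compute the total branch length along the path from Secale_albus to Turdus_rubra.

The path runs Secale_albus → … → MRCA → … → Turdus_rubra; the MRCA is the root of the tree.
Branch lengths along that path: 6 + 8 + 6 + 4 + 7 + 1 + 6 + 8 = 46.

46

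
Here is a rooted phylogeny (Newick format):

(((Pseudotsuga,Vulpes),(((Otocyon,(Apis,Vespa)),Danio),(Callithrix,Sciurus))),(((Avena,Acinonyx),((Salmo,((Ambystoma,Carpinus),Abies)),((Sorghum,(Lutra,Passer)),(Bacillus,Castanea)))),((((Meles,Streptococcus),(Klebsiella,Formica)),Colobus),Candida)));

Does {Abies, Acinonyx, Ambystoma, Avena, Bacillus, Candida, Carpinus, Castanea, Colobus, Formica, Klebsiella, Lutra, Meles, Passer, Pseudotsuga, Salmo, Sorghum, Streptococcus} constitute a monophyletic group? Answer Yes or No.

The MRCA of the listed taxa is the root, so the smallest clade containing them is the whole tree.
That clade also contains Apis, Callithrix, Danio, Otocyon, Sciurus, Vespa, Vulpes, which are not in the proposed group, so the group is not monophyletic.

No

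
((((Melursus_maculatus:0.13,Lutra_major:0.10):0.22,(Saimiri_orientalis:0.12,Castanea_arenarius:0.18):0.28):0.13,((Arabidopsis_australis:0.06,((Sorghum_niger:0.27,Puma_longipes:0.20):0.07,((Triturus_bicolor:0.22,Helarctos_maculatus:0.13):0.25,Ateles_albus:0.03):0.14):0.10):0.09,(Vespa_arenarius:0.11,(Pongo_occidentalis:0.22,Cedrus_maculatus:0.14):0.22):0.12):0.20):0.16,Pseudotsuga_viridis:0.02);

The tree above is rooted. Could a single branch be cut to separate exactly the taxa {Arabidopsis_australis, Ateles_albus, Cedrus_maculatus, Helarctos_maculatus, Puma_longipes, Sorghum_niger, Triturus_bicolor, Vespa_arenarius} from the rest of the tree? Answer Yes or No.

The MRCA of the listed taxa subtends ((Arabidopsis_australis,((Sorghum_niger,Puma_longipes),((Triturus_bicolor,Helarctos_maculatus),Ateles_albus))),(Vespa_arenarius,(Pongo_occidentalis,Cedrus_maculatus))).
That clade also contains Pongo_occidentalis, which is not in the proposed group, so the group is not monophyletic.

No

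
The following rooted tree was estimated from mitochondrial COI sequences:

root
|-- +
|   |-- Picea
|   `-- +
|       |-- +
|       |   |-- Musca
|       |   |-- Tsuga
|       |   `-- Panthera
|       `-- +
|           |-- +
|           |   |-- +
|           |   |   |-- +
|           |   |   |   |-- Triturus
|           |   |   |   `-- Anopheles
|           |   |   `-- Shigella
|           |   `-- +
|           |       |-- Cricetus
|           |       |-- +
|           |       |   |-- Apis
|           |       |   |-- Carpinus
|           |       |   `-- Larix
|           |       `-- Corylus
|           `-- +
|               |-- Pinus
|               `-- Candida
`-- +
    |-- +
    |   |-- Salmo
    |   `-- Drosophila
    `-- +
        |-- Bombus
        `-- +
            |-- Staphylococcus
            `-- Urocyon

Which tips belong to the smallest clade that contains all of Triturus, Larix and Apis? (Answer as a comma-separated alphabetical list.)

Anopheles, Apis, Carpinus, Corylus, Cricetus, Larix, Shigella, Triturus

Tracing Triturus: it sits inside (Triturus,Anopheles).
Tracing Larix: it sits inside (Apis,Carpinus,Larix).
Tracing Apis: it sits inside (Apis,Carpinus,Larix).
The smallest clade enclosing all 3 is (((Triturus,Anopheles),Shigella),(Cricetus,(Apis,Carpinus,Larix),Corylus)); the answer is its 8 terminal taxa in alphabetical order.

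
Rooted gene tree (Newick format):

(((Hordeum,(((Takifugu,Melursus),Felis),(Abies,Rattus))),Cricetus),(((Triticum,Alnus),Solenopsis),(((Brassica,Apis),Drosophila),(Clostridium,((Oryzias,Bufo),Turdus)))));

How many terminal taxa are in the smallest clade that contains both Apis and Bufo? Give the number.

7

The MRCA of Apis and Bufo is the node subtending (((Brassica,Apis),Drosophila),(Clostridium,((Oryzias,Bufo),Turdus))).
That clade contains 7 terminal taxa: Apis, Brassica, Bufo, Clostridium, Drosophila, Oryzias, Turdus.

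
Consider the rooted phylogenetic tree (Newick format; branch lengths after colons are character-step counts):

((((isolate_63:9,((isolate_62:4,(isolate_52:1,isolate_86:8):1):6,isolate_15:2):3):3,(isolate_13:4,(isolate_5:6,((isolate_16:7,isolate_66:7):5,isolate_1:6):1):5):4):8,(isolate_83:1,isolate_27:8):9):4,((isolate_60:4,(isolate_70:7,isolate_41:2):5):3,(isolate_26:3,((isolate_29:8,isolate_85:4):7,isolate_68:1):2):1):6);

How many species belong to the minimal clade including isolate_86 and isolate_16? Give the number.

The MRCA of isolate_86 and isolate_16 is the node subtending ((isolate_63,((isolate_62,(isolate_52,isolate_86)),isolate_15)),(isolate_13,(isolate_5,((isolate_16,isolate_66),isolate_1)))).
That clade contains 10 terminal taxa: isolate_1, isolate_13, isolate_15, isolate_16, isolate_5, isolate_52, isolate_62, isolate_63, isolate_66, isolate_86.

10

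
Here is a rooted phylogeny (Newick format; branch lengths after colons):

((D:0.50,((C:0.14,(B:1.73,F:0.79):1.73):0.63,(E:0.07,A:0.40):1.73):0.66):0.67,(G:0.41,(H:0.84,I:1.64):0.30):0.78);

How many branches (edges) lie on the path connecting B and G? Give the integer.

7

The MRCA of B and G is the root of the tree.
From B up to that node: 5 branches. From G up to the same node: 2 branches. Total: 5 + 2 = 7.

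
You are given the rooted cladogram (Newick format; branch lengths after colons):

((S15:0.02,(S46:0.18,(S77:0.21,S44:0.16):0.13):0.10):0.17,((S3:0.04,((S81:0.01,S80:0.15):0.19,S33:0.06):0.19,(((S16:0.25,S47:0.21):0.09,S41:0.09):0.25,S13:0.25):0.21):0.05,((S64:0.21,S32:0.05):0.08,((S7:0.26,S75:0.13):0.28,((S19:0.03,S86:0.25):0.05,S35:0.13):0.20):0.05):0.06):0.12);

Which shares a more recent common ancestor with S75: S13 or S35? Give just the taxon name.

S35

The MRCA of S75 and S35 subtends ((S7,S75),((S19,S86),S35)) (5 taxa).
The MRCA of S75 and S13 subtends ((S3,((S81,S80),S33),(((S16,S47),S41),S13)),((S64,S32),((S7,S75),((S19,S86),S35)))) (15 taxa).
The first is nested inside the second, so S75 shares a more recent common ancestor with S35.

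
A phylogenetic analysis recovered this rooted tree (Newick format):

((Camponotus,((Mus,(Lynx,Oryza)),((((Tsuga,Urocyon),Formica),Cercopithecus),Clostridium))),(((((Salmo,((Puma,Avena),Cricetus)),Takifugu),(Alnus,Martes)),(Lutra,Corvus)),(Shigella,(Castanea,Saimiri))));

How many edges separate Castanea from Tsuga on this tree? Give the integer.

11

The MRCA of Castanea and Tsuga is the root of the tree.
From Castanea up to that node: 4 branches. From Tsuga up to the same node: 7 branches. Total: 4 + 7 = 11.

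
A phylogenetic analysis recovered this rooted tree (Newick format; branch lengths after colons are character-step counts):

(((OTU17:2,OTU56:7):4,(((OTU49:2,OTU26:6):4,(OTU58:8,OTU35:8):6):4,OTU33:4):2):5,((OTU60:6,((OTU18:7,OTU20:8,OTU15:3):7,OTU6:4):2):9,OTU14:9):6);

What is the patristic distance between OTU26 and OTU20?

The path runs OTU26 → … → MRCA → … → OTU20; the MRCA is the root of the tree.
Branch lengths along that path: 6 + 4 + 4 + 2 + 5 + 6 + 9 + 2 + 7 + 8 = 53.

53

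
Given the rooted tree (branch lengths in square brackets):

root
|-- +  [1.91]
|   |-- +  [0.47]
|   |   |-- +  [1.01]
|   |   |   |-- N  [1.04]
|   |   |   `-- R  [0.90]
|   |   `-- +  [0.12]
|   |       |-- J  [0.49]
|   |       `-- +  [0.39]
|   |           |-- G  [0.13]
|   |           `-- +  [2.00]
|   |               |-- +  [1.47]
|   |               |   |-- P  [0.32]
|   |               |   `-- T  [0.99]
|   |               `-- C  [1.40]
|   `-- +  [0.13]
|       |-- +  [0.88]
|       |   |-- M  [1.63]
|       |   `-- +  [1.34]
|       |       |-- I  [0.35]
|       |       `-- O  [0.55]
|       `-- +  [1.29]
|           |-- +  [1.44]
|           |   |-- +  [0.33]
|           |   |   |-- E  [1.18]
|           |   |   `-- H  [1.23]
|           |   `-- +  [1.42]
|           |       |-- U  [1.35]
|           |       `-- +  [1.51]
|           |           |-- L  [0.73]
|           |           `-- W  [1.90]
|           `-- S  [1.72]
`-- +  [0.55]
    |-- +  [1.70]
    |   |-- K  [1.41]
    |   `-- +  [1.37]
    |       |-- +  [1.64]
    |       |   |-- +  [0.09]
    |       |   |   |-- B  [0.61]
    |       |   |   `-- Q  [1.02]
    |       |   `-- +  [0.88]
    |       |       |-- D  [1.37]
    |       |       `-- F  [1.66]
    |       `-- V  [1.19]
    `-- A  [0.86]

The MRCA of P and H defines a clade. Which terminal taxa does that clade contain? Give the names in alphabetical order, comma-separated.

C, E, G, H, I, J, L, M, N, O, P, R, S, T, U, W

Tracing P: it sits inside (P,T).
Tracing H: it sits inside (E,H).
The smallest clade enclosing both is (((N,R),(J,(G,((P,T),C)))),((M,(I,O)),(((E,H),(U,(L,W))),S))); the answer is its 16 terminal taxa in alphabetical order.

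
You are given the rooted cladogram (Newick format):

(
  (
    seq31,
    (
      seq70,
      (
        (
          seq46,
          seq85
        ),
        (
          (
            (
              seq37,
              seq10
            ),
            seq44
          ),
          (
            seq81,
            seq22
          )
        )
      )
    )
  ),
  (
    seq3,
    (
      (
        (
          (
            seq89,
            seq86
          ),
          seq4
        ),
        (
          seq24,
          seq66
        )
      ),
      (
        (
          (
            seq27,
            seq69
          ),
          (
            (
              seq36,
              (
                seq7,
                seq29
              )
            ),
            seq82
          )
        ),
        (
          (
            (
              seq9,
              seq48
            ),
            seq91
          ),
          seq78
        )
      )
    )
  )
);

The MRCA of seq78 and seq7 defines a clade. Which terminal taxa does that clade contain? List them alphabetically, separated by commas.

Tracing seq78: it sits inside (((seq9,seq48),seq91),seq78).
Tracing seq7: it sits inside (seq7,seq29).
The smallest clade enclosing both is (((seq27,seq69),((seq36,(seq7,seq29)),seq82)),(((seq9,seq48),seq91),seq78)); the answer is its 10 terminal taxa in alphabetical order.

seq27, seq29, seq36, seq48, seq69, seq7, seq78, seq82, seq9, seq91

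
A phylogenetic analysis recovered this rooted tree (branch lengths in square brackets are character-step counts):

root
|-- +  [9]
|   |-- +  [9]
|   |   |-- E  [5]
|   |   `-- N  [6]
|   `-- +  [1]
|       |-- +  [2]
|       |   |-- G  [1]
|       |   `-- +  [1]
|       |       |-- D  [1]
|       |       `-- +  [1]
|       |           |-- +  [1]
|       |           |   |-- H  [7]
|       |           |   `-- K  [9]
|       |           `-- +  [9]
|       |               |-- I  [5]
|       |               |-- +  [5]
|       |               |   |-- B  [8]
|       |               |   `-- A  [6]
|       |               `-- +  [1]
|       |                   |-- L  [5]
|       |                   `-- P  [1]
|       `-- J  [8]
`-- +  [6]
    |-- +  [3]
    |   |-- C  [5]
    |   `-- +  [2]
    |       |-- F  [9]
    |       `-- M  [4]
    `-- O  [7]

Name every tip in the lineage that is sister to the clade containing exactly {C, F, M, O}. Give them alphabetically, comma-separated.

The clade containing exactly {C, F, M, O} attaches directly to the root of the tree.
The other lineage descending from that same node — the sister group — is ((E,N),((G,(D,((H,K),(I,(B,A),(L,P))))),J)); its 12 tips in alphabetical order are the answer.

A, B, D, E, G, H, I, J, K, L, N, P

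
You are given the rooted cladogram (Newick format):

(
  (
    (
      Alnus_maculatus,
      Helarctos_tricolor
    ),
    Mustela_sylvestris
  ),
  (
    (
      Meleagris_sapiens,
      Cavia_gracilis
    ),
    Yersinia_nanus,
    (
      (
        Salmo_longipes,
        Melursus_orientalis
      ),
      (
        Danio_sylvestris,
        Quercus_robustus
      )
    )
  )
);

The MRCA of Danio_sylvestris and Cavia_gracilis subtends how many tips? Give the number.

7

The MRCA of Danio_sylvestris and Cavia_gracilis is the node subtending ((Meleagris_sapiens,Cavia_gracilis),Yersinia_nanus,((Salmo_longipes,Melursus_orientalis),(Danio_sylvestris,Quercus_robustus))).
That clade contains 7 terminal taxa: Cavia_gracilis, Danio_sylvestris, Meleagris_sapiens, Melursus_orientalis, Quercus_robustus, Salmo_longipes, Yersinia_nanus.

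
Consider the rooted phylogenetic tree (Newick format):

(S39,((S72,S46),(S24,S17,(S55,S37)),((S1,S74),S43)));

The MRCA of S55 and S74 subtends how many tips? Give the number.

9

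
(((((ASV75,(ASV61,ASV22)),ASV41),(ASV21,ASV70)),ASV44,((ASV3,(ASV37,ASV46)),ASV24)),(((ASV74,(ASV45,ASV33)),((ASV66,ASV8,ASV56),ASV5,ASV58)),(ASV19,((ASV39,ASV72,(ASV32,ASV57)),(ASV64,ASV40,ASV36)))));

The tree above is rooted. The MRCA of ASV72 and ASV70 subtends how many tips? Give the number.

The MRCA of ASV72 and ASV70 is the root, so the clade is the entire tree.
That clade contains 27 terminal taxa: ASV19, ASV21, ASV22, ASV24, ASV3, ASV32, ASV33, ASV36, ASV37, ASV39, ASV40, ASV41, ASV44, ASV45, ASV46, ASV5, ASV56, ASV57, ASV58, ASV61, ASV64, ASV66, ASV70, ASV72, ASV74, ASV75, ASV8.

27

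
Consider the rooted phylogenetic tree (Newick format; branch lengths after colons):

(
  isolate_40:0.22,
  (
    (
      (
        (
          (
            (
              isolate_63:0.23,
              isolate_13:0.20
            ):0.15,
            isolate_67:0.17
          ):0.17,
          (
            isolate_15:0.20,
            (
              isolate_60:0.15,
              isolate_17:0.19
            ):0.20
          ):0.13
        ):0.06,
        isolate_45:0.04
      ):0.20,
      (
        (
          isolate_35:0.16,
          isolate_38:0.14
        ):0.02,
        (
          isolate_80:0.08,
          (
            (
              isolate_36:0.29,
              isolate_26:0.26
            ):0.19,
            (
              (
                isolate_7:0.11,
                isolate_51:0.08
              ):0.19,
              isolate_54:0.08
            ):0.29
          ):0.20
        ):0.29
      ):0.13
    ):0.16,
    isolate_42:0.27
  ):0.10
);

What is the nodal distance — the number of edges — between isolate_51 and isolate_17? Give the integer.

11

The MRCA of isolate_51 and isolate_17 is the node subtending (((((isolate_63,isolate_13),isolate_67),(isolate_15,(isolate_60,isolate_17))),isolate_45),((isolate_35,isolate_38),(isolate_80,((isolate_36,isolate_26),((isolate_7,isolate_51),isolate_54))))).
From isolate_51 up to that node: 6 branches. From isolate_17 up to the same node: 5 branches. Total: 6 + 5 = 11.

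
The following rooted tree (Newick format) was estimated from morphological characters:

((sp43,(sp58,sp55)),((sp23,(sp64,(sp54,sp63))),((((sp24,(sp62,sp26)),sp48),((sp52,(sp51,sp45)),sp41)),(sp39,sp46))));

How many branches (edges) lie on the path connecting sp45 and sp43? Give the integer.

The MRCA of sp45 and sp43 is the root of the tree.
From sp45 up to that node: 7 branches. From sp43 up to the same node: 2 branches. Total: 7 + 2 = 9.

9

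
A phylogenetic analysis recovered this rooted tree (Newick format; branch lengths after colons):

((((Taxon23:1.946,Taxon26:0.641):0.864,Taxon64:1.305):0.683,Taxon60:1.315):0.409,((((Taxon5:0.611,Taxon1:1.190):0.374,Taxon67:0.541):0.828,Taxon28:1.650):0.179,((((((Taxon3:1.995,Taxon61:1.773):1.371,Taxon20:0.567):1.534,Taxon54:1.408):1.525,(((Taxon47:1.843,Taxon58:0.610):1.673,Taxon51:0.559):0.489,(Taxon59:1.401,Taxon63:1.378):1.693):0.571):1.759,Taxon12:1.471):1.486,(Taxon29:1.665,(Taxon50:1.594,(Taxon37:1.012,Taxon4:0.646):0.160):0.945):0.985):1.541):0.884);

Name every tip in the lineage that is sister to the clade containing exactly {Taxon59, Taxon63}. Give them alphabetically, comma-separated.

The clade containing exactly {Taxon59, Taxon63} attaches to the tree at the node subtending (((Taxon47,Taxon58),Taxon51),(Taxon59,Taxon63)).
The other lineage descending from that same node — the sister group — is ((Taxon47,Taxon58),Taxon51); its 3 tips in alphabetical order are the answer.

Taxon47, Taxon51, Taxon58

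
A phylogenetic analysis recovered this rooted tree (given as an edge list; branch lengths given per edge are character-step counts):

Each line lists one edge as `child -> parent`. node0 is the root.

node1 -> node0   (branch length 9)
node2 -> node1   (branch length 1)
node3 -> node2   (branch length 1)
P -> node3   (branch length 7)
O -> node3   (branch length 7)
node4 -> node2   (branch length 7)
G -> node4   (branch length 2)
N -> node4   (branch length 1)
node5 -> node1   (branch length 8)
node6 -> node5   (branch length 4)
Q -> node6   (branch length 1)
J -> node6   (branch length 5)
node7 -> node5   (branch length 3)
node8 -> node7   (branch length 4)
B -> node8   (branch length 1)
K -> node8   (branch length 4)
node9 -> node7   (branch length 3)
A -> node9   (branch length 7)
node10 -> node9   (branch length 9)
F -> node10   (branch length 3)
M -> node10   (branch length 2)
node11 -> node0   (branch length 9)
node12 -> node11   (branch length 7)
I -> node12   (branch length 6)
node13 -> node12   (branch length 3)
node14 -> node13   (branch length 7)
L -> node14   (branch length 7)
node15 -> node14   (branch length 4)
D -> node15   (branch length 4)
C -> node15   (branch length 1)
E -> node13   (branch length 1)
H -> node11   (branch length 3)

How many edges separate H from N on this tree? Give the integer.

The MRCA of H and N is the root of the tree.
From H up to that node: 2 branches. From N up to the same node: 4 branches. Total: 2 + 4 = 6.

6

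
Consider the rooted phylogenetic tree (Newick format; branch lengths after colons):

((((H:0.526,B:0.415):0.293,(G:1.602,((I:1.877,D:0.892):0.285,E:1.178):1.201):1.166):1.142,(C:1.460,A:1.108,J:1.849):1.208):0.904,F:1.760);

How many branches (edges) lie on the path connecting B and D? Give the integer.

6

The MRCA of B and D is the node subtending ((H,B),(G,((I,D),E))).
From B up to that node: 2 branches. From D up to the same node: 4 branches. Total: 2 + 4 = 6.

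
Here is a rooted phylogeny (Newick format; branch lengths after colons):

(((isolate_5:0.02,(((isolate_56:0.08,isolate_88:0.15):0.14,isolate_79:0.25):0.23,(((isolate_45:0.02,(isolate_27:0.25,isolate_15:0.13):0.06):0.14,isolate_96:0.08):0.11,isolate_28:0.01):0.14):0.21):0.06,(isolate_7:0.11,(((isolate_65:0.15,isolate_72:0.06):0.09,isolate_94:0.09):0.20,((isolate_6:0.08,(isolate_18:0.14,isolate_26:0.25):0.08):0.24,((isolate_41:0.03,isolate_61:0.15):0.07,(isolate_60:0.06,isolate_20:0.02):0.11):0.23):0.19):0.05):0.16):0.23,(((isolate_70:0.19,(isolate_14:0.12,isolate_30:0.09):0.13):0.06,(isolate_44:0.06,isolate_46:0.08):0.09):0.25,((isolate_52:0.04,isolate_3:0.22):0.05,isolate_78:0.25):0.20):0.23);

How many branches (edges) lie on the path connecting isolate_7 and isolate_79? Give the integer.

6

The MRCA of isolate_7 and isolate_79 is the node subtending ((isolate_5,(((isolate_56,isolate_88),isolate_79),(((isolate_45,(isolate_27,isolate_15)),isolate_96),isolate_28))),(isolate_7,(((isolate_65,isolate_72),isolate_94),((isolate_6,(isolate_18,isolate_26)),((isolate_41,isolate_61),(isolate_60,isolate_20)))))).
From isolate_7 up to that node: 2 branches. From isolate_79 up to the same node: 4 branches. Total: 2 + 4 = 6.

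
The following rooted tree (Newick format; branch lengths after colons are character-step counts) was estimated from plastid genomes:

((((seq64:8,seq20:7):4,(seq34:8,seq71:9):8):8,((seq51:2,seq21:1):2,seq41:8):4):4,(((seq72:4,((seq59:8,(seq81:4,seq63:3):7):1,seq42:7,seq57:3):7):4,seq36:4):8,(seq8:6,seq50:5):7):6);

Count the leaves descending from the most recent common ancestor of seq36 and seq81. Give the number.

7

The MRCA of seq36 and seq81 is the node subtending ((seq72,((seq59,(seq81,seq63)),seq42,seq57)),seq36).
That clade contains 7 terminal taxa: seq36, seq42, seq57, seq59, seq63, seq72, seq81.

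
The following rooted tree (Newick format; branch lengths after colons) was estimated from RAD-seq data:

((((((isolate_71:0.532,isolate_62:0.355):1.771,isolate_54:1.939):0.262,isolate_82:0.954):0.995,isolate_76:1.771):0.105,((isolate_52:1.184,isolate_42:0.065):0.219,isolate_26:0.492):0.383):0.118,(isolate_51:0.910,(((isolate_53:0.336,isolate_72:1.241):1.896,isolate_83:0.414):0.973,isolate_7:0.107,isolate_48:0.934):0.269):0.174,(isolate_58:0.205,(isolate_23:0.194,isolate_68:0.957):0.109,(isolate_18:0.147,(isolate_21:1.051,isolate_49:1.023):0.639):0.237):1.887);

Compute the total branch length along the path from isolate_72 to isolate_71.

The path runs isolate_72 → … → MRCA → … → isolate_71; the MRCA is the root of the tree.
Branch lengths along that path: 1.241 + 1.896 + 0.973 + 0.269 + 0.174 + 0.118 + 0.105 + 0.995 + 0.262 + 1.771 + 0.532 = 8.336.

8.336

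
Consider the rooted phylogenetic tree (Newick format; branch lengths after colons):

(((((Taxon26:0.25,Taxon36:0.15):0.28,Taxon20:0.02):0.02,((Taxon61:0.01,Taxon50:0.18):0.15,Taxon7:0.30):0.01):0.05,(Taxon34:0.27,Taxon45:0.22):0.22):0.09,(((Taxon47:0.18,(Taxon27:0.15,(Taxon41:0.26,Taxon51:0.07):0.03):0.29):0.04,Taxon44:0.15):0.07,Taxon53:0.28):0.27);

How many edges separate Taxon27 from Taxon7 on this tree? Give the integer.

The MRCA of Taxon27 and Taxon7 is the root of the tree.
From Taxon27 up to that node: 5 branches. From Taxon7 up to the same node: 4 branches. Total: 5 + 4 = 9.

9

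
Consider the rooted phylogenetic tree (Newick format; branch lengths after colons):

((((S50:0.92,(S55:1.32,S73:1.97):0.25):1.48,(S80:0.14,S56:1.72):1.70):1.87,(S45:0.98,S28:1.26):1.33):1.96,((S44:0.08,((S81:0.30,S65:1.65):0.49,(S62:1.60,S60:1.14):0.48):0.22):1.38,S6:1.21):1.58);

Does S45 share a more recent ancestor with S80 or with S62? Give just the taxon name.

The MRCA of S45 and S80 subtends (((S50,(S55,S73)),(S80,S56)),(S45,S28)) (7 taxa).
The MRCA of S45 and S62 is the root, subtending the entire tree (13 taxa).
The first is nested inside the second, so S45 shares a more recent common ancestor with S80.

S80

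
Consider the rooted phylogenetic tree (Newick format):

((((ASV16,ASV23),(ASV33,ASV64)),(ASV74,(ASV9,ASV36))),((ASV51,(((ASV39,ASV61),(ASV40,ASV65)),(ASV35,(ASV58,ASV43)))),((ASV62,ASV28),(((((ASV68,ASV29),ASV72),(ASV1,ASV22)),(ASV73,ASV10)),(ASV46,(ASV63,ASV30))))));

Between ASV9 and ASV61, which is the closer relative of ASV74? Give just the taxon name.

The MRCA of ASV74 and ASV9 subtends (ASV74,(ASV9,ASV36)) (3 taxa).
The MRCA of ASV74 and ASV61 is the root, subtending the entire tree (27 taxa).
The first is nested inside the second, so ASV74 shares a more recent common ancestor with ASV9.

ASV9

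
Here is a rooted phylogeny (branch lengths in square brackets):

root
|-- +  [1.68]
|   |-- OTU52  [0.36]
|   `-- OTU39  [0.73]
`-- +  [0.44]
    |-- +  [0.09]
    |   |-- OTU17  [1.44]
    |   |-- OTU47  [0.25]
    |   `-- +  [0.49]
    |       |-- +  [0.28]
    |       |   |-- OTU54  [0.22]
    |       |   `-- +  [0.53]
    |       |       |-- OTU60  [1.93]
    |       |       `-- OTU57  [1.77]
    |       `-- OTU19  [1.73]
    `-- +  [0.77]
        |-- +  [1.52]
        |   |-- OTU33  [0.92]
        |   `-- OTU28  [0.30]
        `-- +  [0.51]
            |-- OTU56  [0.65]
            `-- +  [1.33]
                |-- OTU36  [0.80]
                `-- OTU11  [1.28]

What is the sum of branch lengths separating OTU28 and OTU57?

5.75

The path runs OTU28 → … → MRCA → … → OTU57; the MRCA is the node subtending ((OTU17,OTU47,((OTU54,(OTU60,OTU57)),OTU19)),((OTU33,OTU28),(OTU56,(OTU36,OTU11)))).
Branch lengths along that path: 0.30 + 1.52 + 0.77 + 0.09 + 0.49 + 0.28 + 0.53 + 1.77 = 5.75.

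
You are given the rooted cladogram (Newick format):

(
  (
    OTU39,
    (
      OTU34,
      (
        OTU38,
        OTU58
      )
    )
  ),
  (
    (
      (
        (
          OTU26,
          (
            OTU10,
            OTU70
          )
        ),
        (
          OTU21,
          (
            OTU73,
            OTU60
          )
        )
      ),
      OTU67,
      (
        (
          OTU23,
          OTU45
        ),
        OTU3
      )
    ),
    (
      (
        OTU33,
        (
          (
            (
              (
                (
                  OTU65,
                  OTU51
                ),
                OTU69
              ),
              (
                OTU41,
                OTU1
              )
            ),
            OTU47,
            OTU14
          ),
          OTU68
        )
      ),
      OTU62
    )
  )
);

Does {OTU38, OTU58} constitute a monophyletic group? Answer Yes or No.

Yes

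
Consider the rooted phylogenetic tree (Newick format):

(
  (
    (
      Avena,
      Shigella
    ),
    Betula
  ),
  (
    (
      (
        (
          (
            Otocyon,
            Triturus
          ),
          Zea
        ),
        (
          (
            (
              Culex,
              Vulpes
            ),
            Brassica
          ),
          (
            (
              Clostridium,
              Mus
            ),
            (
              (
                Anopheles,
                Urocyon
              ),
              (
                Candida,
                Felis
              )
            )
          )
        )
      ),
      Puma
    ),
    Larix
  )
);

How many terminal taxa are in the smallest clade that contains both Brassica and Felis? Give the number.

9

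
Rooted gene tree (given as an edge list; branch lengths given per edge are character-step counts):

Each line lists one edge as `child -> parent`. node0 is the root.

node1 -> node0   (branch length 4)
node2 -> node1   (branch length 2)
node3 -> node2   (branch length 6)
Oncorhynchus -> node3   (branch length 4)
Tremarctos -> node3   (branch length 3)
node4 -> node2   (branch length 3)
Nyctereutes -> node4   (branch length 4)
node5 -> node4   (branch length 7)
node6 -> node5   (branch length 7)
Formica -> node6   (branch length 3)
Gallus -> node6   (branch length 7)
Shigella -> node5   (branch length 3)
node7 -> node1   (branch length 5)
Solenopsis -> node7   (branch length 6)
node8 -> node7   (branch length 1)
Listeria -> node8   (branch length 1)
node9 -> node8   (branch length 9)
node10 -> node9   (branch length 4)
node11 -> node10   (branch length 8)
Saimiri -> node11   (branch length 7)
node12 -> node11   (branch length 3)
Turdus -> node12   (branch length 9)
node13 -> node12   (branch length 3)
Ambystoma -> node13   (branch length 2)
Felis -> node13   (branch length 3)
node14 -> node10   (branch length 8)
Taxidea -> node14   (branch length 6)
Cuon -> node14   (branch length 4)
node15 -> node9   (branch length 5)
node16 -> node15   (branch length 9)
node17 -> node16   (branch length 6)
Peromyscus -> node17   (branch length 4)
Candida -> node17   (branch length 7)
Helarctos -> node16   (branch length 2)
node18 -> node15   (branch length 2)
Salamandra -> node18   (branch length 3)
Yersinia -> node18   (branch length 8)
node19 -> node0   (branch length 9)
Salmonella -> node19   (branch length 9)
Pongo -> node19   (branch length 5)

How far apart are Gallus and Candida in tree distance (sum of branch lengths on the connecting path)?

68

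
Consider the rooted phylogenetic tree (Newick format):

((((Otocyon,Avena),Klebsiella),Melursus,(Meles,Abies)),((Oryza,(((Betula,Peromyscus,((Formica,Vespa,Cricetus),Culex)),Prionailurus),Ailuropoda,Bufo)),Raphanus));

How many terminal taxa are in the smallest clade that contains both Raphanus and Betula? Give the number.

11

The MRCA of Raphanus and Betula is the node subtending ((Oryza,(((Betula,Peromyscus,((Formica,Vespa,Cricetus),Culex)),Prionailurus),Ailuropoda,Bufo)),Raphanus).
That clade contains 11 terminal taxa: Ailuropoda, Betula, Bufo, Cricetus, Culex, Formica, Oryza, Peromyscus, Prionailurus, Raphanus, Vespa.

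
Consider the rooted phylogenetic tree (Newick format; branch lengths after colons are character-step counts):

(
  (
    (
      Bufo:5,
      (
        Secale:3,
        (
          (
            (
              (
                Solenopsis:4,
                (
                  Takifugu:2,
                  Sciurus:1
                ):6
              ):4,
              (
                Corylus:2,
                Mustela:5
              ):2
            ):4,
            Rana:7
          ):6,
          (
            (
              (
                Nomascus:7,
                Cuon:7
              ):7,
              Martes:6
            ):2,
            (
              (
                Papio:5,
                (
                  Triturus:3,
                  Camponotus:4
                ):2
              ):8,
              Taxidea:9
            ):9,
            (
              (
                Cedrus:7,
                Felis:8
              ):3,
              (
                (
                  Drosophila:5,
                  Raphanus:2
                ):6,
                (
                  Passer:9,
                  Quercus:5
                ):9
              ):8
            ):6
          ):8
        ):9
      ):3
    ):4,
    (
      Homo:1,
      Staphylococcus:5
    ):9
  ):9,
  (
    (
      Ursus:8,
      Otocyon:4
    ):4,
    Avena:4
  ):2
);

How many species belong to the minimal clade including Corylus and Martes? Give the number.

The MRCA of Corylus and Martes is the node subtending ((((Solenopsis,(Takifugu,Sciurus)),(Corylus,Mustela)),Rana),(((Nomascus,Cuon),Martes),((Papio,(Triturus,Camponotus)),Taxidea),((Cedrus,Felis),((Drosophila,Raphanus),(Passer,Quercus))))).
That clade contains 19 terminal taxa: Camponotus, Cedrus, Corylus, Cuon, Drosophila, Felis, Martes, Mustela, Nomascus, Papio, Passer, Quercus, Rana, Raphanus, Sciurus, Solenopsis, Takifugu, Taxidea, Triturus.

19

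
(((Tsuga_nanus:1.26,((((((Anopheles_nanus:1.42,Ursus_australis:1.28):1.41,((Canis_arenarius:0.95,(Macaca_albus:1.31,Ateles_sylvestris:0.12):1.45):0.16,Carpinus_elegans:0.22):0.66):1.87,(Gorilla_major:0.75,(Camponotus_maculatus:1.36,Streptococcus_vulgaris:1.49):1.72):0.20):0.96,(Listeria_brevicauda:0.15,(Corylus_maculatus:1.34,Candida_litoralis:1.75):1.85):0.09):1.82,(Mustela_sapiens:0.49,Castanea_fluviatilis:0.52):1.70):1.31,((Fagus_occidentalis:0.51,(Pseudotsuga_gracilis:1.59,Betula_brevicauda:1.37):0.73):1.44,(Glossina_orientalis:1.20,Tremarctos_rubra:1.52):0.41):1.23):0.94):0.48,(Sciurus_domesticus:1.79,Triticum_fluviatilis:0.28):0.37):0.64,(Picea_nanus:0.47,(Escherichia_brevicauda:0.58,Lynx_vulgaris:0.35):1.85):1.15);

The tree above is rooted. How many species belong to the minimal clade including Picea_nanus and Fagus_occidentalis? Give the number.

25

The MRCA of Picea_nanus and Fagus_occidentalis is the root, so the clade is the entire tree.
That clade contains 25 terminal taxa: Anopheles_nanus, Ateles_sylvestris, Betula_brevicauda, Camponotus_maculatus, Candida_litoralis, Canis_arenarius, Carpinus_elegans, Castanea_fluviatilis, Corylus_maculatus, Escherichia_brevicauda, Fagus_occidentalis, Glossina_orientalis, Gorilla_major, Listeria_brevicauda, Lynx_vulgaris, Macaca_albus, Mustela_sapiens, Picea_nanus, Pseudotsuga_gracilis, Sciurus_domesticus, Streptococcus_vulgaris, Tremarctos_rubra, Triticum_fluviatilis, Tsuga_nanus, Ursus_australis.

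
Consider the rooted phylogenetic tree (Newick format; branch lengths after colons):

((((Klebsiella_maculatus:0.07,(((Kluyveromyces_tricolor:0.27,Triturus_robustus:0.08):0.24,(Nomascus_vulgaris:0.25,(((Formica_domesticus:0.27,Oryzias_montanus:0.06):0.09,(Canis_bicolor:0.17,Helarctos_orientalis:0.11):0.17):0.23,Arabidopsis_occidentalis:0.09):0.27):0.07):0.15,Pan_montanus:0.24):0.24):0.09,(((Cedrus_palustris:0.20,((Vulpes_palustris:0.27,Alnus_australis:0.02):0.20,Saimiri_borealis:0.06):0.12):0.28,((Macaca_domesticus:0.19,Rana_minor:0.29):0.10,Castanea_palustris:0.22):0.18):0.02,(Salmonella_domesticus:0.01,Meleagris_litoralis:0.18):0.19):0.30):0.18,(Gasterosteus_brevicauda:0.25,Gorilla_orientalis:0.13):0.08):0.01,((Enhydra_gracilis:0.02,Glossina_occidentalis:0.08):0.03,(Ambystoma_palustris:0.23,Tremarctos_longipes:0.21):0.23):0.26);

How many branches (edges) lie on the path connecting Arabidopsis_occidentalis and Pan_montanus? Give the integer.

The MRCA of Arabidopsis_occidentalis and Pan_montanus is the node subtending (((Kluyveromyces_tricolor,Triturus_robustus),(Nomascus_vulgaris,(((Formica_domesticus,Oryzias_montanus),(Canis_bicolor,Helarctos_orientalis)),Arabidopsis_occidentalis))),Pan_montanus).
From Arabidopsis_occidentalis up to that node: 4 branches. From Pan_montanus up to the same node: 1 branch. Total: 4 + 1 = 5.

5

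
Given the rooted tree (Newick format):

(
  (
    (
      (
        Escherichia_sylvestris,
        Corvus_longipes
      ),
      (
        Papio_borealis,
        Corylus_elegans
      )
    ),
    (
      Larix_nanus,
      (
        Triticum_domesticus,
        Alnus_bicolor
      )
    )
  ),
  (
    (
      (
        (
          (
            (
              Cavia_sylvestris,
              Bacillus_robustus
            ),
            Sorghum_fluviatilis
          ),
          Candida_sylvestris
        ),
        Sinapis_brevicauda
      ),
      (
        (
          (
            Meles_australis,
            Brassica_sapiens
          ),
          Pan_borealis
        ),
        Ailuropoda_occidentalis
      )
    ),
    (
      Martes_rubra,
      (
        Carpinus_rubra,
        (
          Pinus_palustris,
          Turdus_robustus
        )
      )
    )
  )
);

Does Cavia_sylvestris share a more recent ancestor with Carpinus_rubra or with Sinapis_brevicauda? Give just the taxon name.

Sinapis_brevicauda

The MRCA of Cavia_sylvestris and Sinapis_brevicauda subtends ((((Cavia_sylvestris,Bacillus_robustus),Sorghum_fluviatilis),Candida_sylvestris),Sinapis_brevicauda) (5 taxa).
The MRCA of Cavia_sylvestris and Carpinus_rubra subtends ((((((Cavia_sylvestris,Bacillus_robustus),Sorghum_fluviatilis),Candida_sylvestris),Sinapis_brevicauda),(((Meles_australis,Brassica_sapiens),Pan_borealis),Ailuropoda_occidentalis)),(Martes_rubra,(Carpinus_rubra,(Pinus_palustris,Turdus_robustus)))) (13 taxa).
The first is nested inside the second, so Cavia_sylvestris shares a more recent common ancestor with Sinapis_brevicauda.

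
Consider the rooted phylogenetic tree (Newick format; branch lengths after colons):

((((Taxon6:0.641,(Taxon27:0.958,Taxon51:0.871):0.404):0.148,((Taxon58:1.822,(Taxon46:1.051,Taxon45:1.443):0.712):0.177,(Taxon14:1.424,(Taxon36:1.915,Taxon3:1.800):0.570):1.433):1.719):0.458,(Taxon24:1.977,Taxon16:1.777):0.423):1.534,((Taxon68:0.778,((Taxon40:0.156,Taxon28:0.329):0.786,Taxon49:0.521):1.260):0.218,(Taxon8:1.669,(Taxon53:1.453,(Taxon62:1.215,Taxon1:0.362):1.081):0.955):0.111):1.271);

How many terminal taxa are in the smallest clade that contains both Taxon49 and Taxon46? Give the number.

The MRCA of Taxon49 and Taxon46 is the root, so the clade is the entire tree.
That clade contains 19 terminal taxa: Taxon1, Taxon14, Taxon16, Taxon24, Taxon27, Taxon28, Taxon3, Taxon36, Taxon40, Taxon45, Taxon46, Taxon49, Taxon51, Taxon53, Taxon58, Taxon6, Taxon62, Taxon68, Taxon8.

19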